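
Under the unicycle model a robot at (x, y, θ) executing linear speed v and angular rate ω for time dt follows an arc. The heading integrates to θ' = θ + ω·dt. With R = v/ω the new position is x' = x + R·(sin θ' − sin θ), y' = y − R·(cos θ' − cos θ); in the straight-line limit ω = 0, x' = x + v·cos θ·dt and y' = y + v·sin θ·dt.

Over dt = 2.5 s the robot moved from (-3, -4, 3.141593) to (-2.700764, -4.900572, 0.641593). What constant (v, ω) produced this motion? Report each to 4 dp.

v = -0.5000, ω = -1.0000

Δθ = 0.641593 − 3.141593 = -2.500000
ω = Δθ/dt = -2.500000/2.5 = -1.0000
R = −Δy/(cos θ' − cos θ) = 0.5000
v = R·ω = 0.5000·-1.0000 = -0.5000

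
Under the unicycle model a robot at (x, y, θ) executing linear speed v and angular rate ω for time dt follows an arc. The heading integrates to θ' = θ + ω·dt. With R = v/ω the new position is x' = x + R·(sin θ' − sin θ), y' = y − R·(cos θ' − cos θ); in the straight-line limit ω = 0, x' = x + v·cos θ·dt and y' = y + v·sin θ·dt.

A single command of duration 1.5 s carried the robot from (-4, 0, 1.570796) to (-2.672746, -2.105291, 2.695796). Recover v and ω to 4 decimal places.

Δθ = 2.695796 − 1.570796 = 1.125000
ω = Δθ/dt = 1.125000/1.5 = 0.7500
R = −Δy/(cos θ' − cos θ) = -2.3333
v = R·ω = -2.3333·0.7500 = -1.7500

v = -1.7500, ω = 0.7500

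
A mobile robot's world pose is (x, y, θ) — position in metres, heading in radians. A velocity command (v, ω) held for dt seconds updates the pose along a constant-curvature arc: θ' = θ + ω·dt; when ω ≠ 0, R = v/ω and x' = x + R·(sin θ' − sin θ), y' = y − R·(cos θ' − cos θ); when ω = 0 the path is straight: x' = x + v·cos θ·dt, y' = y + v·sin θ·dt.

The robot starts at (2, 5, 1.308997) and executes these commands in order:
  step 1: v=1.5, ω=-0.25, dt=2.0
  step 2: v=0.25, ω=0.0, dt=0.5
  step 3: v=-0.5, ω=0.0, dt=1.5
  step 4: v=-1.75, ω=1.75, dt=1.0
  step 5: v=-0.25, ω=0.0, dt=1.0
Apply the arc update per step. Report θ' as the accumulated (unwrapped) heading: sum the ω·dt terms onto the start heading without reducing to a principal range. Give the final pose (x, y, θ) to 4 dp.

step 1: θ'=0.8090 (R=-6.0000) → pose (3.4540, 7.5884, 0.8090)
step 2: θ'=0.8090 (straight) → pose (3.5403, 7.6789, 0.8090)
step 3: θ'=0.8090 (straight) → pose (3.0226, 7.1362, 0.8090)
step 4: θ'=2.5590 (R=-1.0000) → pose (3.1960, 5.6109, 2.5590)
step 5: θ'=2.5590 (straight) → pose (3.4048, 5.4734, 2.5590)

(3.4048, 5.4734, 2.5590)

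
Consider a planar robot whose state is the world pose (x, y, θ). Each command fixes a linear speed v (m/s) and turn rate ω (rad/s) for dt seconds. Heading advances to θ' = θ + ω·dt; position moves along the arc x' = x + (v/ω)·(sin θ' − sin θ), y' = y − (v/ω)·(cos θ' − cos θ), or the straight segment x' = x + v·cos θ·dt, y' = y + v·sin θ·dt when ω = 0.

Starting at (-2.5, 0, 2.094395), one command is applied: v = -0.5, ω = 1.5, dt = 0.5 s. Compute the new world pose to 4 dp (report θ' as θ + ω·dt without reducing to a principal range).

θ' = 2.0944 + 1.5·0.5 = 2.8444
R = v/ω = -0.5/1.5 = -0.3333
x' = -2.5 + -0.3333·(sin 2.8444 − sin 2.0944) = -2.3089
y' = 0 − -0.3333·(cos 2.8444 − cos 2.0944) = -0.1521

(-2.3089, -0.1521, 2.8444)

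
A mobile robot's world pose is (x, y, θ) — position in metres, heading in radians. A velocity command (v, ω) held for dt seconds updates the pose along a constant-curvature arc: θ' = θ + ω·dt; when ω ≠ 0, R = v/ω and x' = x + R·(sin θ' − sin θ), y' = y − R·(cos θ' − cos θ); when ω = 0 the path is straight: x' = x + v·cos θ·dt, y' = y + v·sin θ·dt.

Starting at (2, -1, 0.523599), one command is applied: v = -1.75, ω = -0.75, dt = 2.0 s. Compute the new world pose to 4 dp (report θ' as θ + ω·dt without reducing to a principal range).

(-1.0998, -0.2860, -0.9764)

θ' = 0.5236 + -0.75·2.0 = -0.9764
R = v/ω = -1.75/-0.75 = 2.3333
x' = 2 + 2.3333·(sin -0.9764 − sin 0.5236) = -1.0998
y' = -1 − 2.3333·(cos -0.9764 − cos 0.5236) = -0.2860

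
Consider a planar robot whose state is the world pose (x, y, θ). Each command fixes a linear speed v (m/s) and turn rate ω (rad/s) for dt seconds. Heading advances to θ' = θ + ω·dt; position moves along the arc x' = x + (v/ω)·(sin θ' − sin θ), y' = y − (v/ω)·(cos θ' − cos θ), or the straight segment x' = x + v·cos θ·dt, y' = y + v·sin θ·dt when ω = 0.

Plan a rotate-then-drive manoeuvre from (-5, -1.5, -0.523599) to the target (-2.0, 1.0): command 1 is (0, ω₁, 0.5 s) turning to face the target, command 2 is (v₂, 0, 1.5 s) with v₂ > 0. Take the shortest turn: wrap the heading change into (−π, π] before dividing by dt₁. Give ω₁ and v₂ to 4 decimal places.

ω₁ = 2.4367, v₂ = 2.6034

heading to target = atan2(1−-1.5, -2−-5) = 0.6947
Δθ = wrap(0.6947 − -0.5236) = 1.2183; ω₁ = Δθ/dt₁ = 2.4367
distance = √((-2−-5)² + (1−-1.5)²) = 3.9051; v₂ = distance/dt₂ = 2.6034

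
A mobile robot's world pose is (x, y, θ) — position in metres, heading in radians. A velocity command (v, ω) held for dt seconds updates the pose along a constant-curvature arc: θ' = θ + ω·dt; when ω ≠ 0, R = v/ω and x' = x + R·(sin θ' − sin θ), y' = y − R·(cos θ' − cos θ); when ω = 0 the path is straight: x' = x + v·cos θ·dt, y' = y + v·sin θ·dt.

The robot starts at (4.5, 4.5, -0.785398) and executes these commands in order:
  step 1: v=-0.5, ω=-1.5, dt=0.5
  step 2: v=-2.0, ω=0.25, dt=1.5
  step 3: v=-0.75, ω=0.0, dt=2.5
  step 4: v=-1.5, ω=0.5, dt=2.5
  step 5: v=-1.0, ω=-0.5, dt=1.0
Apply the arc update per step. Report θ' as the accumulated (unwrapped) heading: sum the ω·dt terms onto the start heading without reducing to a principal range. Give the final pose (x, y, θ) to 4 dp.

step 1: θ'=-1.5354 (R=0.3333) → pose (4.4026, 4.7239, -1.5354)
step 2: θ'=-1.1604 (R=-8.0000) → pose (3.7433, 7.6326, -1.1604)
step 3: θ'=-1.1604 (straight) → pose (2.9952, 9.3519, -1.1604)
step 4: θ'=0.0896 (R=-3.0000) → pose (-0.0241, 11.1429, 0.0896)
step 5: θ'=-0.4104 (R=2.0000) → pose (-1.0010, 11.3010, -0.4104)

(-1.0010, 11.3010, -0.4104)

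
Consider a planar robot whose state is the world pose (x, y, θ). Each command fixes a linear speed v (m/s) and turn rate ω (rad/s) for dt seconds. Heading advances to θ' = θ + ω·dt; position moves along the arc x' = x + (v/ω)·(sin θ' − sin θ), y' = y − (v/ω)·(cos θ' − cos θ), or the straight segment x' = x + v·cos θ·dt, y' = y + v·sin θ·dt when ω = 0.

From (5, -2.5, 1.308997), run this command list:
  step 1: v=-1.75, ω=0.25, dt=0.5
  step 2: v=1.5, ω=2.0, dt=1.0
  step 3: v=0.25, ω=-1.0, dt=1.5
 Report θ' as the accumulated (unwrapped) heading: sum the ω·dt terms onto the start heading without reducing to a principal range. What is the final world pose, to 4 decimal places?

(3.5619, -2.3861, 1.9340)

step 1: θ'=1.4340 (R=-7.0000) → pose (4.8269, -3.3571, 1.4340)
step 2: θ'=3.4340 (R=0.7500) → pose (3.8677, -2.5367, 3.4340)
step 3: θ'=1.9340 (R=-0.2500) → pose (3.5619, -2.3861, 1.9340)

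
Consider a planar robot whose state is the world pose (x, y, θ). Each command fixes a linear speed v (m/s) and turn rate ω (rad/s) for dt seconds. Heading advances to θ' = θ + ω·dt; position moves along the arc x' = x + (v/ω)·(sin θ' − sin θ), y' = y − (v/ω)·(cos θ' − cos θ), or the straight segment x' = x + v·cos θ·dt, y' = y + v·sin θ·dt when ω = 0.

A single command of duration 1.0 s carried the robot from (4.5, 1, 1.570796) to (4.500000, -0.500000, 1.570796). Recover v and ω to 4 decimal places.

Δθ = 1.570796 − 1.570796 = 0.000000
ω = Δθ/dt = 0.000000/1.0 = 0.0000
ω = 0 → v = (Δx·cos θ + Δy·sin θ)/dt = -1.5000

v = -1.5000, ω = 0.0000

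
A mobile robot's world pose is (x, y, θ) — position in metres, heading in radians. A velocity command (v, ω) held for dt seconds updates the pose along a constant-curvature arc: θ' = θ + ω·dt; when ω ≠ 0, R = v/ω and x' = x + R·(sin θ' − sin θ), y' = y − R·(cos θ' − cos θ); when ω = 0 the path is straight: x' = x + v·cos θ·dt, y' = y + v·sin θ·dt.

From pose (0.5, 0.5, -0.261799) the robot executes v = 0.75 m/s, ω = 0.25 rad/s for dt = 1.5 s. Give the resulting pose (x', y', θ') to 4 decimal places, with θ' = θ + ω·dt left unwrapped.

θ' = -0.2618 + 0.25·1.5 = 0.1132
R = v/ω = 0.75/0.25 = 3.0000
x' = 0.5 + 3.0000·(sin 0.1132 − sin -0.2618) = 1.6153
y' = 0.5 − 3.0000·(cos 0.1132 − cos -0.2618) = 0.4170

(1.6153, 0.4170, 0.1132)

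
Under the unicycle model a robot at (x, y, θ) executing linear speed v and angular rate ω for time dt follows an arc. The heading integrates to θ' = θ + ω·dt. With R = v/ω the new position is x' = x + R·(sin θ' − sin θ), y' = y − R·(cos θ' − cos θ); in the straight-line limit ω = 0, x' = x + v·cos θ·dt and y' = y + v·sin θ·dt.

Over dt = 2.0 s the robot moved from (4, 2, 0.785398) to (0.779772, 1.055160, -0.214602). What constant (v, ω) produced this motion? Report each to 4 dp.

Δθ = -0.214602 − 0.785398 = -1.000000
ω = Δθ/dt = -1.000000/2.0 = -0.5000
R = Δx/(sin θ' − sin θ) = 3.5000
v = R·ω = 3.5000·-0.5000 = -1.7500

v = -1.7500, ω = -0.5000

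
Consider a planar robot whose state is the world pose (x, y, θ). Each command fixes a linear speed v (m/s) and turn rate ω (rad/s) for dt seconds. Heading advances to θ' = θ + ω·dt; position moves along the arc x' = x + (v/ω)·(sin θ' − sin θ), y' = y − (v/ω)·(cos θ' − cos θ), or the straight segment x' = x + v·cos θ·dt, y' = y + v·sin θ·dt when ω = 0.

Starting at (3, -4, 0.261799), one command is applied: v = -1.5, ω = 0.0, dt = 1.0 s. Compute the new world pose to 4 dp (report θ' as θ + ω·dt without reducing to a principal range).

(1.5511, -4.3882, 0.2618)

θ' = 0.2618 + 0.0·1.0 = 0.2618
ω = 0 → straight: x' = 3 + -1.5·cos(0.2618)·1.0 = 1.5511
y' = -4 + -1.5·sin(0.2618)·1.0 = -4.3882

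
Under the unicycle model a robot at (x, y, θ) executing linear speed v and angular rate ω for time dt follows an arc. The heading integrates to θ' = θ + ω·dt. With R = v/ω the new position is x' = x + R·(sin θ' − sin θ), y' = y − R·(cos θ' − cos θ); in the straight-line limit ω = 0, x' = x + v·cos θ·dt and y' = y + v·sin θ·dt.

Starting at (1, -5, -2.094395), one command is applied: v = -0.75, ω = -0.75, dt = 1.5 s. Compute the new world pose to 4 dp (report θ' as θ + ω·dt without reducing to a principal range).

θ' = -2.0944 + -0.75·1.5 = -3.2194
R = v/ω = -0.75/-0.75 = 1.0000
x' = 1 + 1.0000·(sin -3.2194 − sin -2.0944) = 1.9437
y' = -5 − 1.0000·(cos -3.2194 − cos -2.0944) = -4.5030

(1.9437, -4.5030, -3.2194)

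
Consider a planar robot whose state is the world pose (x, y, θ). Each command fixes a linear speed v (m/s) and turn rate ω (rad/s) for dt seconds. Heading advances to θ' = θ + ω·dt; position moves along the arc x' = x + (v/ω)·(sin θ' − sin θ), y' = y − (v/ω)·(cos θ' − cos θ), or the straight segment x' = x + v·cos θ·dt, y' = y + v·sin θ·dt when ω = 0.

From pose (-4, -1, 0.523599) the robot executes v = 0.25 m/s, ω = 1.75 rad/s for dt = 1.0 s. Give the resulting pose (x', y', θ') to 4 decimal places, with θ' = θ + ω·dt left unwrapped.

(-3.9624, -0.7839, 2.2736)

θ' = 0.5236 + 1.75·1.0 = 2.2736
R = v/ω = 0.25/1.75 = 0.1429
x' = -4 + 0.1429·(sin 2.2736 − sin 0.5236) = -3.9624
y' = -1 − 0.1429·(cos 2.2736 − cos 0.5236) = -0.7839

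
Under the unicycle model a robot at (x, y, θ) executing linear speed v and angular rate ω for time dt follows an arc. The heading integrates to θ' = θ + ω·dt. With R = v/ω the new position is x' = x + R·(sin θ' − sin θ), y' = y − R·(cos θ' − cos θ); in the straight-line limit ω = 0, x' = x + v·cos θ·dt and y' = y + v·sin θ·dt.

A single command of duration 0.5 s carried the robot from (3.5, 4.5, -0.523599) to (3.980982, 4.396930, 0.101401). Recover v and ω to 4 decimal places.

v = 1.0000, ω = 1.2500

Δθ = 0.101401 − -0.523599 = 0.625000
ω = Δθ/dt = 0.625000/0.5 = 1.2500
R = Δx/(sin θ' − sin θ) = 0.8000
v = R·ω = 0.8000·1.2500 = 1.0000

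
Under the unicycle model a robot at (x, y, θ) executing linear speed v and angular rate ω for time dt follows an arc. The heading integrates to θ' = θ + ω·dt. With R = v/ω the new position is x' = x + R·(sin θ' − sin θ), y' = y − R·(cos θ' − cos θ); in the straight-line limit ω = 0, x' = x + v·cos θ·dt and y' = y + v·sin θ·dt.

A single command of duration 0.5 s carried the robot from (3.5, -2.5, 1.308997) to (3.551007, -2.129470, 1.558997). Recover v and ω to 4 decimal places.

v = 0.7500, ω = 0.5000

Δθ = 1.558997 − 1.308997 = 0.250000
ω = Δθ/dt = 0.250000/0.5 = 0.5000
R = −Δy/(cos θ' − cos θ) = 1.5000
v = R·ω = 1.5000·0.5000 = 0.7500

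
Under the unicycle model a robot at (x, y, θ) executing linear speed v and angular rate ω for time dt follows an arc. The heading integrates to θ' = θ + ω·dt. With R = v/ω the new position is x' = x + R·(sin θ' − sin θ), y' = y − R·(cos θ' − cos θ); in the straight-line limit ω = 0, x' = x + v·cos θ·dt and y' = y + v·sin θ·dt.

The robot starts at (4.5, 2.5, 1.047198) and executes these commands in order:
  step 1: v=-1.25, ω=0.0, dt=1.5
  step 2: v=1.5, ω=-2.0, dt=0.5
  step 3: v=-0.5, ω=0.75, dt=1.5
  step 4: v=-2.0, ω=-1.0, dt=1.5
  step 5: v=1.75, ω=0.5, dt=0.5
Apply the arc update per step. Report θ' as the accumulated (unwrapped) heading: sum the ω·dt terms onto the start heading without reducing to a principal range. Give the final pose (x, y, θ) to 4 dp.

step 1: θ'=1.0472 (straight) → pose (3.5625, 0.8762, 1.0472)
step 2: θ'=0.0472 (R=-0.7500) → pose (4.1766, 1.2504, 0.0472)
step 3: θ'=1.1722 (R=-0.6667) → pose (3.5937, 0.8432, 1.1722)
step 4: θ'=-0.3278 (R=2.0000) → pose (1.1065, -0.2741, -0.3278)
step 5: θ'=-0.0778 (R=3.5000) → pose (1.9614, -0.4498, -0.0778)

(1.9614, -0.4498, -0.0778)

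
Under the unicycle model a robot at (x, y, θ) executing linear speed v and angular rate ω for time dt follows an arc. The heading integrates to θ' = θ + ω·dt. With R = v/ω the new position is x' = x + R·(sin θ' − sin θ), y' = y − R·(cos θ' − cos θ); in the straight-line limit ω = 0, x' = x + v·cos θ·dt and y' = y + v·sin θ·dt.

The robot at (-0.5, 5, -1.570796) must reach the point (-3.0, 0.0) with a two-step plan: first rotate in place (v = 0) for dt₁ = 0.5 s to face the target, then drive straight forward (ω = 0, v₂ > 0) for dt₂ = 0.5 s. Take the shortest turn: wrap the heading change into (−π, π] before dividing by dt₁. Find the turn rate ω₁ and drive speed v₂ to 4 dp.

ω₁ = -0.9273, v₂ = 11.1803

heading to target = atan2(0−5, -3−-0.5) = -2.0344
Δθ = wrap(-2.0344 − -1.5708) = -0.4636; ω₁ = Δθ/dt₁ = -0.9273
distance = √((-3−-0.5)² + (0−5)²) = 5.5902; v₂ = distance/dt₂ = 11.1803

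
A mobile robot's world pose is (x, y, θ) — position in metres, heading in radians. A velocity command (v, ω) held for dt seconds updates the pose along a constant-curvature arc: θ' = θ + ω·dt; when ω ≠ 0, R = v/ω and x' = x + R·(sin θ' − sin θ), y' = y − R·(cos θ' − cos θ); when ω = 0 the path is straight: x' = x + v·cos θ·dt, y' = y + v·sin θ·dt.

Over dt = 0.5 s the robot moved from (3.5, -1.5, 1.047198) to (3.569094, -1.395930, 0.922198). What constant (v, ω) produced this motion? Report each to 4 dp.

v = 0.2500, ω = -0.2500

Δθ = 0.922198 − 1.047198 = -0.125000
ω = Δθ/dt = -0.125000/0.5 = -0.2500
R = −Δy/(cos θ' − cos θ) = -1.0000
v = R·ω = -1.0000·-0.2500 = 0.2500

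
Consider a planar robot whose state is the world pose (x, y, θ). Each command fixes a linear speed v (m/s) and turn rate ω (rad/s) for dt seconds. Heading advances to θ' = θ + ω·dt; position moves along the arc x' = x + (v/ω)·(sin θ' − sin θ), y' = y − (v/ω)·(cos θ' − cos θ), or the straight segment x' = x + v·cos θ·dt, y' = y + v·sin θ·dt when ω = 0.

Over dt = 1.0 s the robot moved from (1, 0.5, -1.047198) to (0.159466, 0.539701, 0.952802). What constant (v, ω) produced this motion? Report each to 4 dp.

v = -1.0000, ω = 2.0000

Δθ = 0.952802 − -1.047198 = 2.000000
ω = Δθ/dt = 2.000000/1.0 = 2.0000
R = Δx/(sin θ' − sin θ) = -0.5000
v = R·ω = -0.5000·2.0000 = -1.0000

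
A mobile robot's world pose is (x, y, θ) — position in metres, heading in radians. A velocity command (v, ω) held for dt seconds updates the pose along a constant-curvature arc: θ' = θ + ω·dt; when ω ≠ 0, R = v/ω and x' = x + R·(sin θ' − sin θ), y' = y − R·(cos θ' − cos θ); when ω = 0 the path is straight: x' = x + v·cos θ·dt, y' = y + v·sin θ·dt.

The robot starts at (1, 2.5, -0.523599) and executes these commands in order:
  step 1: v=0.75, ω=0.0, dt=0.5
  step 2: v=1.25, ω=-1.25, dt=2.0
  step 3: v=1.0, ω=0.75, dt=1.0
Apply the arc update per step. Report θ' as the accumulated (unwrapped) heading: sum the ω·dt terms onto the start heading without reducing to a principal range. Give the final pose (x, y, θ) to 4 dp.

step 1: θ'=-0.5236 (straight) → pose (1.3248, 2.3125, -0.5236)
step 2: θ'=-3.0236 (R=-1.0000) → pose (0.9425, 0.4534, -3.0236)
step 3: θ'=-2.2736 (R=1.3333) → pose (0.0821, -0.0088, -2.2736)

(0.0821, -0.0088, -2.2736)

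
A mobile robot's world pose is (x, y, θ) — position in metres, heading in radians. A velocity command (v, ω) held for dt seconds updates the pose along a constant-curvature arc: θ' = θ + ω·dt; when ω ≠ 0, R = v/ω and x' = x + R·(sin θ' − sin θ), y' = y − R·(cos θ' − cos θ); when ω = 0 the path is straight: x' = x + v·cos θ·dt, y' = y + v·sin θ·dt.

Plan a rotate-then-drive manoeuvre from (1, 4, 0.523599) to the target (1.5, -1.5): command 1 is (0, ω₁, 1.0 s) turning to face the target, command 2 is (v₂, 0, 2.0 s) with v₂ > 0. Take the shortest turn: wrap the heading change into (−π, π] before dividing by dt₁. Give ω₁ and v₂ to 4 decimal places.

ω₁ = -2.0037, v₂ = 2.7613

heading to target = atan2(-1.5−4, 1.5−1) = -1.4801
Δθ = wrap(-1.4801 − 0.5236) = -2.0037; ω₁ = Δθ/dt₁ = -2.0037
distance = √((1.5−1)² + (-1.5−4)²) = 5.5227; v₂ = distance/dt₂ = 2.7613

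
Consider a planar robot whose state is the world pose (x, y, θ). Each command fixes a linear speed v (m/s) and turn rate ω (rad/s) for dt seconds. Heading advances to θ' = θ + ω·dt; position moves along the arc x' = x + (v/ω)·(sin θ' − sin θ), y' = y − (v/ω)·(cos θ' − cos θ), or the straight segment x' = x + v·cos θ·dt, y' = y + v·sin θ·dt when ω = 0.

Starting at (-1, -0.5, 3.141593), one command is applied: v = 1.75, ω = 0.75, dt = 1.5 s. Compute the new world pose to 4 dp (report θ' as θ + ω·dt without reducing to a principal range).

θ' = 3.1416 + 0.75·1.5 = 4.2666
R = v/ω = 1.75/0.75 = 2.3333
x' = -1 + 2.3333·(sin 4.2666 − sin 3.1416) = -3.1053
y' = -0.5 − 2.3333·(cos 4.2666 − cos 3.1416) = -1.8273

(-3.1053, -1.8273, 4.2666)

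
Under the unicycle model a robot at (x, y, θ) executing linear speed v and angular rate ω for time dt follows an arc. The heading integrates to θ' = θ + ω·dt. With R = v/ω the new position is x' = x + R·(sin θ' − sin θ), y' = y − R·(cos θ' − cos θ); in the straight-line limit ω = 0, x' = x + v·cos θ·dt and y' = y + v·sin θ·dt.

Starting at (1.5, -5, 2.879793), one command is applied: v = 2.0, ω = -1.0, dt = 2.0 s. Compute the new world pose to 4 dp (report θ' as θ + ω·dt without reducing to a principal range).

θ' = 2.8798 + -1.0·2.0 = 0.8798
R = v/ω = 2.0/-1.0 = -2.0000
x' = 1.5 + -2.0000·(sin 0.8798 − sin 2.8798) = 0.4764
y' = -5 − -2.0000·(cos 0.8798 − cos 2.8798) = -1.7935

(0.4764, -1.7935, 0.8798)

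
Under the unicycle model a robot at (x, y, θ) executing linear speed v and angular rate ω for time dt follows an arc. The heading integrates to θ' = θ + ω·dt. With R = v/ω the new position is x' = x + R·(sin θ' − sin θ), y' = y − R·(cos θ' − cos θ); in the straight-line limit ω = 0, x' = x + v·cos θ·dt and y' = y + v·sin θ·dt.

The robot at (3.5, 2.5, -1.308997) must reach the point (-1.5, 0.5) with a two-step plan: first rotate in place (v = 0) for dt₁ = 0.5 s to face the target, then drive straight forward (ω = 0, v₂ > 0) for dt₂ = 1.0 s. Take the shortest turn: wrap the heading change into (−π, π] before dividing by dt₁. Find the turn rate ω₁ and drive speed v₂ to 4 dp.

heading to target = atan2(0.5−2.5, -1.5−3.5) = -2.7611
Δθ = wrap(-2.7611 − -1.3090) = -1.4521; ω₁ = Δθ/dt₁ = -2.9042
distance = √((-1.5−3.5)² + (0.5−2.5)²) = 5.3852; v₂ = distance/dt₂ = 5.3852

ω₁ = -2.9042, v₂ = 5.3852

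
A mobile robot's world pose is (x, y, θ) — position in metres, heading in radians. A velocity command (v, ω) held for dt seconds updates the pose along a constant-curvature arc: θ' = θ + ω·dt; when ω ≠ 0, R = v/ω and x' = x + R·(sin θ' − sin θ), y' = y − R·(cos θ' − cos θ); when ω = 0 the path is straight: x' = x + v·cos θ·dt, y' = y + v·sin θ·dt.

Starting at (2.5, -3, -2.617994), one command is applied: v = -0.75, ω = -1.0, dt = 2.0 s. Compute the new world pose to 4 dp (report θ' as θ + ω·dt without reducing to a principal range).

(3.6217, -3.5788, -4.6180)

θ' = -2.6180 + -1.0·2.0 = -4.6180
R = v/ω = -0.75/-1.0 = 0.7500
x' = 2.5 + 0.7500·(sin -4.6180 − sin -2.6180) = 3.6217
y' = -3 − 0.7500·(cos -4.6180 − cos -2.6180) = -3.5788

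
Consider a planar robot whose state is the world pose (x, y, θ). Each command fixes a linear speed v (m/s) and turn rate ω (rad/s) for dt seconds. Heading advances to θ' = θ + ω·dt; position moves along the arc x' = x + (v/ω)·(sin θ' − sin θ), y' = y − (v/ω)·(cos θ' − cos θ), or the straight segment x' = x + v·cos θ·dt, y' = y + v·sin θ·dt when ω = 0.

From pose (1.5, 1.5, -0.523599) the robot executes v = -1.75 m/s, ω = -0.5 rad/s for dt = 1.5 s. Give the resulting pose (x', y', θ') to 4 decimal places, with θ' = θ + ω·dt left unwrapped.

(-0.0966, 3.5061, -1.2736)

θ' = -0.5236 + -0.5·1.5 = -1.2736
R = v/ω = -1.75/-0.5 = 3.5000
x' = 1.5 + 3.5000·(sin -1.2736 − sin -0.5236) = -0.0966
y' = 1.5 − 3.5000·(cos -1.2736 − cos -0.5236) = 3.5061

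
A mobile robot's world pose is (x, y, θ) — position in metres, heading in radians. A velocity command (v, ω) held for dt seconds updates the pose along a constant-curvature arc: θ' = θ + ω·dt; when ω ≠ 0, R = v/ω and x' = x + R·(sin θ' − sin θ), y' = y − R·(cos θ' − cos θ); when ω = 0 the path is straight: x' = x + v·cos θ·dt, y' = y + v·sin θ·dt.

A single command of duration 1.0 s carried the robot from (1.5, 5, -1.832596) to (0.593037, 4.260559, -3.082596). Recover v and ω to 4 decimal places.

v = 1.2500, ω = -1.2500

Δθ = -3.082596 − -1.832596 = -1.250000
ω = Δθ/dt = -1.250000/1.0 = -1.2500
R = Δx/(sin θ' − sin θ) = -1.0000
v = R·ω = -1.0000·-1.2500 = 1.2500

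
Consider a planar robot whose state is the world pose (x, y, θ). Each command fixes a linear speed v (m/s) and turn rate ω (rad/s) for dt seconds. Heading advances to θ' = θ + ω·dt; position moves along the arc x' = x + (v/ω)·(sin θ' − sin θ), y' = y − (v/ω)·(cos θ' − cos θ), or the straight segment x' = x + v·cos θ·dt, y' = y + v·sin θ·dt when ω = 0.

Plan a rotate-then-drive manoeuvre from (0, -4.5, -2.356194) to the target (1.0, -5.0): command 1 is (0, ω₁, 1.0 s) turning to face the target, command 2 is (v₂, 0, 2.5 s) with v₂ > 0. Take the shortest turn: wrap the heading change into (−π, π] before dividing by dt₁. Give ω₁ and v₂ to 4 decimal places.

heading to target = atan2(-5−-4.5, 1−0) = -0.4636
Δθ = wrap(-0.4636 − -2.3562) = 1.8925; ω₁ = Δθ/dt₁ = 1.8925
distance = √((1−0)² + (-5−-4.5)²) = 1.1180; v₂ = distance/dt₂ = 0.4472

ω₁ = 1.8925, v₂ = 0.4472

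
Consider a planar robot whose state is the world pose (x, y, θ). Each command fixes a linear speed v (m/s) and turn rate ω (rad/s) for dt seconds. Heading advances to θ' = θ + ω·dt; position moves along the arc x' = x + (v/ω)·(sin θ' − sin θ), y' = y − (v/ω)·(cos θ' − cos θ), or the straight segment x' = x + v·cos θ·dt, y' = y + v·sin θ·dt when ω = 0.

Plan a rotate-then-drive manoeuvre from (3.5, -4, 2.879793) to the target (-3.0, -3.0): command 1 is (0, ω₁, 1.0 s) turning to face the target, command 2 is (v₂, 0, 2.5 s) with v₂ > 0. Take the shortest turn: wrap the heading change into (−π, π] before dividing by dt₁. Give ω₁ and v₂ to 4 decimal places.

ω₁ = 0.1092, v₂ = 2.6306

heading to target = atan2(-3−-4, -3−3.5) = 2.9889
Δθ = wrap(2.9889 − 2.8798) = 0.1092; ω₁ = Δθ/dt₁ = 0.1092
distance = √((-3−3.5)² + (-3−-4)²) = 6.5765; v₂ = distance/dt₂ = 2.6306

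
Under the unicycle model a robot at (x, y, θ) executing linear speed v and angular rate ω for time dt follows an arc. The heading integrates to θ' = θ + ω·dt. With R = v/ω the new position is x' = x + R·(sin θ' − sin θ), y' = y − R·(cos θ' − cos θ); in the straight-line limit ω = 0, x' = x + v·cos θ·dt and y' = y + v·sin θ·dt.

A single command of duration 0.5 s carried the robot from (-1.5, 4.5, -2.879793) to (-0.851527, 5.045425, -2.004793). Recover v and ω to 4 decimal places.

v = -1.7500, ω = 1.7500

Δθ = -2.004793 − -2.879793 = 0.875000
ω = Δθ/dt = 0.875000/0.5 = 1.7500
R = Δx/(sin θ' − sin θ) = -1.0000
v = R·ω = -1.0000·1.7500 = -1.7500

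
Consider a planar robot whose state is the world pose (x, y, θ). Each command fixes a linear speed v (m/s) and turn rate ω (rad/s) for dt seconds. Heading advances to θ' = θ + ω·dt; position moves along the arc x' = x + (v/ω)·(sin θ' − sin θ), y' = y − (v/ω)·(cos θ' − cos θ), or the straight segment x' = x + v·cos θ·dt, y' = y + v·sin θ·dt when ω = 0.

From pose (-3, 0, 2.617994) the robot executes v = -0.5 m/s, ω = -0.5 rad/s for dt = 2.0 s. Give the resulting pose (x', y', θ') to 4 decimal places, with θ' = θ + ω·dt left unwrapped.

θ' = 2.6180 + -0.5·2.0 = 1.6180
R = v/ω = -0.5/-0.5 = 1.0000
x' = -3 + 1.0000·(sin 1.6180 − sin 2.6180) = -2.5011
y' = 0 − 1.0000·(cos 1.6180 − cos 2.6180) = -0.8188

(-2.5011, -0.8188, 1.6180)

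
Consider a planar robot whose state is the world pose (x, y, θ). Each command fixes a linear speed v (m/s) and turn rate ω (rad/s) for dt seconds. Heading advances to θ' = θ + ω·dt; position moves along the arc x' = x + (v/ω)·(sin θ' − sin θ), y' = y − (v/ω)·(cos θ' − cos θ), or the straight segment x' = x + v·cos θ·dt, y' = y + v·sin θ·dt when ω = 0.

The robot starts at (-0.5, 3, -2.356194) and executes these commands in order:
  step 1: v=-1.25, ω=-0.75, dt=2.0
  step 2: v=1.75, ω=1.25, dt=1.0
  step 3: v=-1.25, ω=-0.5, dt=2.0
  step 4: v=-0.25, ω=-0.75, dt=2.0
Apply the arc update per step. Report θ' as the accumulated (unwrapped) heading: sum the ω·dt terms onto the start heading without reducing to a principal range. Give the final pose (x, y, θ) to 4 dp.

step 1: θ'=-3.8562 (R=1.6667) → pose (1.7707, 3.0804, -3.8562)
step 2: θ'=-2.6062 (R=1.4000) → pose (0.1390, 3.2270, -2.6062)
step 3: θ'=-3.6062 (R=2.5000) → pose (2.5346, 3.3118, -3.6062)
step 4: θ'=-5.1062 (R=0.3333) → pose (2.6931, 2.8859, -5.1062)

(2.6931, 2.8859, -5.1062)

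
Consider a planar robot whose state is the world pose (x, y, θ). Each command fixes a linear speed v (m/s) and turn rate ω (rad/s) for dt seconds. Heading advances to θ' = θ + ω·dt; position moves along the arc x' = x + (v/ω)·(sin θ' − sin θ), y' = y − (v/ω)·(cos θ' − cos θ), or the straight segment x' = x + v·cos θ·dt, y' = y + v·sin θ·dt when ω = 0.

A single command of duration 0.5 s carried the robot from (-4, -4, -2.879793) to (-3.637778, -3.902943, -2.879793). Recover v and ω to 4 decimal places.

Δθ = -2.879793 − -2.879793 = 0.000000
ω = Δθ/dt = 0.000000/0.5 = 0.0000
ω = 0 → v = (Δx·cos θ + Δy·sin θ)/dt = -0.7500

v = -0.7500, ω = 0.0000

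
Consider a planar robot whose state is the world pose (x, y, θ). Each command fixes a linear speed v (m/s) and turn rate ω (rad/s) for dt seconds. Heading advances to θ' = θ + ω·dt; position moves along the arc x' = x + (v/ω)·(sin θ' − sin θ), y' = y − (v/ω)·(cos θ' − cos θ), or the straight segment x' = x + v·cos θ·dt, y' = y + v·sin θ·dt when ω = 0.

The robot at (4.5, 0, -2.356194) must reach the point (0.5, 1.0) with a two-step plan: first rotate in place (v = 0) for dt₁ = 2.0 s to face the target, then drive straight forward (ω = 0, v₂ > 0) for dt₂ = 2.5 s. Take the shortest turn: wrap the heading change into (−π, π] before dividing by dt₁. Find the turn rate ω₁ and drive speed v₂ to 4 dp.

heading to target = atan2(1−0, 0.5−4.5) = 2.8966
Δθ = wrap(2.8966 − -2.3562) = -1.0304; ω₁ = Δθ/dt₁ = -0.5152
distance = √((0.5−4.5)² + (1−0)²) = 4.1231; v₂ = distance/dt₂ = 1.6492

ω₁ = -0.5152, v₂ = 1.6492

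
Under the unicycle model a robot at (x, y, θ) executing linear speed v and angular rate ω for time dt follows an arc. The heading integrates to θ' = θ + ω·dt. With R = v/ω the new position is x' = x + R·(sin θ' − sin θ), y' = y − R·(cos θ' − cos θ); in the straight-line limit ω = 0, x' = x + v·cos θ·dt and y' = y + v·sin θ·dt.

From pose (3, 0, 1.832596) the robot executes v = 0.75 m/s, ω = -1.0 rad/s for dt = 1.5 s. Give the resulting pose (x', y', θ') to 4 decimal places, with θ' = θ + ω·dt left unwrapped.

θ' = 1.8326 + -1.0·1.5 = 0.3326
R = v/ω = 0.75/-1.0 = -0.7500
x' = 3 + -0.7500·(sin 0.3326 − sin 1.8326) = 3.4796
y' = 0 − -0.7500·(cos 0.3326 − cos 1.8326) = 0.9030

(3.4796, 0.9030, 0.3326)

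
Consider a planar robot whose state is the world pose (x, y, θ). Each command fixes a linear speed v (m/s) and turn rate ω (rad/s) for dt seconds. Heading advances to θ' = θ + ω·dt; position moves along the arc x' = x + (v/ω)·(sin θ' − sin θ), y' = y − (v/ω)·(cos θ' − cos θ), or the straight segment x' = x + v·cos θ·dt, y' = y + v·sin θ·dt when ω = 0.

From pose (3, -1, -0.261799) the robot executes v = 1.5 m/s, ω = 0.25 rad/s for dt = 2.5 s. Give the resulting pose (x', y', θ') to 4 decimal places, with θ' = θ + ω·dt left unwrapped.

θ' = -0.2618 + 0.25·2.5 = 0.3632
R = v/ω = 1.5/0.25 = 6.0000
x' = 3 + 6.0000·(sin 0.3632 − sin -0.2618) = 6.6845
y' = -1 − 6.0000·(cos 0.3632 − cos -0.2618) = -0.8130

(6.6845, -0.8130, 0.3632)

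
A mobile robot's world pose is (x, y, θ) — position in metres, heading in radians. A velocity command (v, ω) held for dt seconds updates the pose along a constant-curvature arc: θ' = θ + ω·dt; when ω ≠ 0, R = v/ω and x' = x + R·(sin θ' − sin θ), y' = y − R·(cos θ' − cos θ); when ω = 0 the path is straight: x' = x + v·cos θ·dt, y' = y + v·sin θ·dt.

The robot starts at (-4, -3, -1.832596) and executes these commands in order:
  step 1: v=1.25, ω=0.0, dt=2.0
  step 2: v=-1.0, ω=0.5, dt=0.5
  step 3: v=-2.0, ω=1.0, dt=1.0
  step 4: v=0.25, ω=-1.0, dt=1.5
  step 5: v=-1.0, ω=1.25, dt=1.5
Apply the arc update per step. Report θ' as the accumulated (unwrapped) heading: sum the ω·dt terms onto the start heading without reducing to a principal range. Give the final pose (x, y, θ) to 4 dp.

(-5.9307, -2.3837, -0.2076)

step 1: θ'=-1.8326 (straight) → pose (-4.6470, -5.4148, -1.8326)
step 2: θ'=-1.5826 (R=-2.0000) → pose (-4.5790, -4.9208, -1.5826)
step 3: θ'=-0.5826 (R=-2.0000) → pose (-5.4785, -3.2271, -0.5826)
step 4: θ'=-2.0826 (R=-0.2500) → pose (-5.3981, -3.5583, -2.0826)
step 5: θ'=-0.2076 (R=-0.8000) → pose (-5.9307, -2.3837, -0.2076)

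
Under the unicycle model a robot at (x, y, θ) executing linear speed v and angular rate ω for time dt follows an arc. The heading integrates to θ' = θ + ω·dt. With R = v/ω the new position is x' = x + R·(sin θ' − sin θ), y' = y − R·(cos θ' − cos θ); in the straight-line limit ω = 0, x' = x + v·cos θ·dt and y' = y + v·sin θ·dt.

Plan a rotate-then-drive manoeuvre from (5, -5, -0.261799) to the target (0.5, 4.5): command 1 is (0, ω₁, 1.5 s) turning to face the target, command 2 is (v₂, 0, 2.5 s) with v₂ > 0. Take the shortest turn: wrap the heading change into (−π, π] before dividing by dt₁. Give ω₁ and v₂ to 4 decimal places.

heading to target = atan2(4.5−-5, 0.5−5) = 2.0132
Δθ = wrap(2.0132 − -0.2618) = 2.2750; ω₁ = Δθ/dt₁ = 1.5166
distance = √((0.5−5)² + (4.5−-5)²) = 10.5119; v₂ = distance/dt₂ = 4.2048

ω₁ = 1.5166, v₂ = 4.2048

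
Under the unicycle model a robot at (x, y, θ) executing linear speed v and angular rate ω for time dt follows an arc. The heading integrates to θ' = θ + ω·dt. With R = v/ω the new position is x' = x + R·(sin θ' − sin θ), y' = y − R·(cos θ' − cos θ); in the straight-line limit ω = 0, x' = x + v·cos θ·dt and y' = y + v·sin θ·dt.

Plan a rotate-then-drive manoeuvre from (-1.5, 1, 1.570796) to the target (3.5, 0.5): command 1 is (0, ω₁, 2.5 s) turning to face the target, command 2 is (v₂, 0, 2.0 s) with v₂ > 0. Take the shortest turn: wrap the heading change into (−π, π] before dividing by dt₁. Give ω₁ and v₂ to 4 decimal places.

heading to target = atan2(0.5−1, 3.5−-1.5) = -0.0997
Δθ = wrap(-0.0997 − 1.5708) = -1.6705; ω₁ = Δθ/dt₁ = -0.6682
distance = √((3.5−-1.5)² + (0.5−1)²) = 5.0249; v₂ = distance/dt₂ = 2.5125

ω₁ = -0.6682, v₂ = 2.5125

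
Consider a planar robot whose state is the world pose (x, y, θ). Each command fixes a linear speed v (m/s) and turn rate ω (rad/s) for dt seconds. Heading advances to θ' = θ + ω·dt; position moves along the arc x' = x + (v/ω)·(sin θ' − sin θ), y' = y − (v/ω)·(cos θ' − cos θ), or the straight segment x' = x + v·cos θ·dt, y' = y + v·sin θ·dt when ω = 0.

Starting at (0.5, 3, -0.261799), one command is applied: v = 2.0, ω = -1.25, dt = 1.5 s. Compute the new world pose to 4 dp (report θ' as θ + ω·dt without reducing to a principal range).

(1.4364, 0.5965, -2.1368)

θ' = -0.2618 + -1.25·1.5 = -2.1368
R = v/ω = 2.0/-1.25 = -1.6000
x' = 0.5 + -1.6000·(sin -2.1368 − sin -0.2618) = 1.4364
y' = 3 − -1.6000·(cos -2.1368 − cos -0.2618) = 0.5965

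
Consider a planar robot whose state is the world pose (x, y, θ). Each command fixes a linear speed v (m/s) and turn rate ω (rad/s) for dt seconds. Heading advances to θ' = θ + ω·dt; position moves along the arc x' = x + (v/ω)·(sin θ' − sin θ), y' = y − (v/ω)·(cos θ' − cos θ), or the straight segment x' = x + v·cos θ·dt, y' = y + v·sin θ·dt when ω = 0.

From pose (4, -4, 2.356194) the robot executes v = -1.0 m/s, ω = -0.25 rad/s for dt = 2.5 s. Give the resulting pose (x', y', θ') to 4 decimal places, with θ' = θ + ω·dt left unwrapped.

θ' = 2.3562 + -0.25·2.5 = 1.7312
R = v/ω = -1.0/-0.25 = 4.0000
x' = 4 + 4.0000·(sin 1.7312 − sin 2.3562) = 5.1202
y' = -4 − 4.0000·(cos 1.7312 − cos 2.3562) = -6.1896

(5.1202, -6.1896, 1.7312)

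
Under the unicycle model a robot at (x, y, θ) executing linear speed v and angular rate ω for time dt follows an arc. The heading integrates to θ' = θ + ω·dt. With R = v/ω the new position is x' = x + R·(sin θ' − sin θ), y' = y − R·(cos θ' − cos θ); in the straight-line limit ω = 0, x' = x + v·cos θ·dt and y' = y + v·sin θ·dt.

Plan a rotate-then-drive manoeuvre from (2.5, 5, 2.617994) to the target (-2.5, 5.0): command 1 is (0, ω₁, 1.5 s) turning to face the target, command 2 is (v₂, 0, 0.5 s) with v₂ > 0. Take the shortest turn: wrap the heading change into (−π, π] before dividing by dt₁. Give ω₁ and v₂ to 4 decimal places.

heading to target = atan2(5−5, -2.5−2.5) = 3.1416
Δθ = wrap(3.1416 − 2.6180) = 0.5236; ω₁ = Δθ/dt₁ = 0.3491
distance = √((-2.5−2.5)² + (5−5)²) = 5.0000; v₂ = distance/dt₂ = 10.0000

ω₁ = 0.3491, v₂ = 10.0000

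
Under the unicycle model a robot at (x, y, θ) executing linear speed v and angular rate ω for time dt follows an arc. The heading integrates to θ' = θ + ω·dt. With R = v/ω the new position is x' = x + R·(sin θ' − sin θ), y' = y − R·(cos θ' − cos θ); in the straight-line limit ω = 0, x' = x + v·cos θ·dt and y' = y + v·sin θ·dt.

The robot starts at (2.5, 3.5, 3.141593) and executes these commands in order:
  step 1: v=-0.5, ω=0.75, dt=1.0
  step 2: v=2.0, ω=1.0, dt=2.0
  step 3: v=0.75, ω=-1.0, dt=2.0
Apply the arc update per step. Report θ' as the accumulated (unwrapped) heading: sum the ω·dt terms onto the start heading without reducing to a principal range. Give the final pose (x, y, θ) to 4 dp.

(3.7794, -0.8751, 3.8916)

step 1: θ'=3.8916 (R=-0.6667) → pose (2.9544, 3.6789, 3.8916)
step 2: θ'=5.8916 (R=2.0000) → pose (3.5544, 0.3669, 5.8916)
step 3: θ'=3.8916 (R=-0.7500) → pose (3.7794, -0.8751, 3.8916)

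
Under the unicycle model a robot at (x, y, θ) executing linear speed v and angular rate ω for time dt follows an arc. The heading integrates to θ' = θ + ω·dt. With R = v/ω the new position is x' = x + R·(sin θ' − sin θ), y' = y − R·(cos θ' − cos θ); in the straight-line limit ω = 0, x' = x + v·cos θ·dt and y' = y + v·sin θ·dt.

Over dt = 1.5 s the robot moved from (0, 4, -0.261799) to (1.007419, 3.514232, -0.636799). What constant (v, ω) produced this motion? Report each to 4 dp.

Δθ = -0.636799 − -0.261799 = -0.375000
ω = Δθ/dt = -0.375000/1.5 = -0.2500
R = Δx/(sin θ' − sin θ) = -3.0000
v = R·ω = -3.0000·-0.2500 = 0.7500

v = 0.7500, ω = -0.2500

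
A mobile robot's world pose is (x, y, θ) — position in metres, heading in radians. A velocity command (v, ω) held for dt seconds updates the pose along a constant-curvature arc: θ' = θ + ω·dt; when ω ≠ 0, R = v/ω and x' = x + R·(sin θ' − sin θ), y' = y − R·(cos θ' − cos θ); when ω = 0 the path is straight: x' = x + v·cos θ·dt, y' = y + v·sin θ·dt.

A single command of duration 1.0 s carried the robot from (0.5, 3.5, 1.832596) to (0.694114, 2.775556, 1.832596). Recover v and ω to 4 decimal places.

v = -0.7500, ω = 0.0000

Δθ = 1.832596 − 1.832596 = 0.000000
ω = Δθ/dt = 0.000000/1.0 = 0.0000
ω = 0 → v = (Δx·cos θ + Δy·sin θ)/dt = -0.7500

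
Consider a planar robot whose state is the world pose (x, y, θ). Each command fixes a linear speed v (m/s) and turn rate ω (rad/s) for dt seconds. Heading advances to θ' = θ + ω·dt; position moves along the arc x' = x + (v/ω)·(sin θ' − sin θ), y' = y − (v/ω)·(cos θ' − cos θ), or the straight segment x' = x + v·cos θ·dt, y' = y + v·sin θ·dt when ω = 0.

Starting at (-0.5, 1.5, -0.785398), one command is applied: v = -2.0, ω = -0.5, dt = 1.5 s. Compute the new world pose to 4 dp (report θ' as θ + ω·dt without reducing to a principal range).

θ' = -0.7854 + -0.5·1.5 = -1.5354
R = v/ω = -2.0/-0.5 = 4.0000
x' = -0.5 + 4.0000·(sin -1.5354 − sin -0.7854) = -1.6691
y' = 1.5 − 4.0000·(cos -1.5354 − cos -0.7854) = 4.1869

(-1.6691, 4.1869, -1.5354)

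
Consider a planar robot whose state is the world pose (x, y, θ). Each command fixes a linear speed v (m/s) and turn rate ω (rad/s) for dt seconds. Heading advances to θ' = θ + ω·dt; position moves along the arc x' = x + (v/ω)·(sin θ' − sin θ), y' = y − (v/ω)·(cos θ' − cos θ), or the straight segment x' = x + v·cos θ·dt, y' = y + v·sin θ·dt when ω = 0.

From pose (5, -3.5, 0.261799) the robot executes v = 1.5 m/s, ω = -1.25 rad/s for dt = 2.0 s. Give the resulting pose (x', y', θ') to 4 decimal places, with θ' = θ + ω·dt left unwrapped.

(6.2531, -5.4019, -2.2382)

θ' = 0.2618 + -1.25·2.0 = -2.2382
R = v/ω = 1.5/-1.25 = -1.2000
x' = 5 + -1.2000·(sin -2.2382 − sin 0.2618) = 6.2531
y' = -3.5 − -1.2000·(cos -2.2382 − cos 0.2618) = -5.4019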